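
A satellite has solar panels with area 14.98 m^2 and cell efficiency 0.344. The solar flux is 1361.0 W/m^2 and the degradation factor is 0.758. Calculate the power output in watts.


P = area * eta * S * degradation
P = 14.98 * 0.344 * 1361.0 * 0.758
P = 5316.1544 W

5316.1544 W


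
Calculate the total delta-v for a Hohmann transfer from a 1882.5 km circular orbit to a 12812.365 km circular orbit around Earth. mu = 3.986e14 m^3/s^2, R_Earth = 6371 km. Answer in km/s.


r1 = 8253.5000 km = 8.2535e+06 m
r2 = 19183.3650 km = 1.9183365e+07 m
dv1 = sqrt(mu/r1)*(sqrt(2*r2/(r1+r2)) - 1) = 1268.4424 m/s
dv2 = sqrt(mu/r2)*(1 - sqrt(2*r1/(r1+r2))) = 1022.6541 m/s
total dv = |dv1| + |dv2| = 1268.4424 + 1022.6541 = 2291.0965 m/s = 2.2911 km/s

2.2911 km/s


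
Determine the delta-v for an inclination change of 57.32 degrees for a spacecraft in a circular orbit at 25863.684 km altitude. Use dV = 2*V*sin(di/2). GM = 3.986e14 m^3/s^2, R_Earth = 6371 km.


r = 32234.6840 km = 3.2234684e+07 m
V = sqrt(mu/r) = 3516.4702 m/s
di = 57.32 deg = 1.0004 rad
dV = 2*V*sin(di/2) = 2*3516.4702*sin(0.5002114)
dV = 3373.0757 m/s = 3.3731 km/s

3.3731 km/s


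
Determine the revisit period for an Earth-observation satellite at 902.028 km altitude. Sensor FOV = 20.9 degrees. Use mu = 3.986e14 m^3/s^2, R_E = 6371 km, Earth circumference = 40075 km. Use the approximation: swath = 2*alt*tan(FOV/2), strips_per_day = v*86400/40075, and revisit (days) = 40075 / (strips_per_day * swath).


swath = 2*902.028*tan(0.1823869) = 332.7339 km
v = sqrt(mu/r) = 7403.0557 m/s = 7.4031 km/s
strips/day = v*86400/40075 = 7.4031*86400/40075 = 15.9607
coverage/day = strips * swath = 15.9607 * 332.7339 = 5310.6567 km
revisit = 40075 / 5310.6567 = 7.5461 days

7.5461 days


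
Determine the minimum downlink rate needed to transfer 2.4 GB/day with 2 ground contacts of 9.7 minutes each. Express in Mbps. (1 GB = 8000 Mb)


total contact time = 2 * 9.7 * 60 = 1164.0000 s
data = 2.4 GB = 19200.0000 Mb
rate = 19200.0000 / 1164.0000 = 16.4948 Mbps

16.4948 Mbps


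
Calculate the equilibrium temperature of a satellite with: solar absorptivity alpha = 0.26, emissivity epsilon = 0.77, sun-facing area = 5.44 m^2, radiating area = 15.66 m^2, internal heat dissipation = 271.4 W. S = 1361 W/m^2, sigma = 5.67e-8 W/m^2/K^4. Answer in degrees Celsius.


Numerator = alpha*S*A_sun + Q_int = 0.26*1361*5.44 + 271.4 = 2196.3984 W
Denominator = eps*sigma*A_rad = 0.77*5.67e-8*15.66 = 6.8369994e-07 W/K^4
T^4 = 3.2125181e+09 K^4
T = 238.0737 K = -35.0763 C

-35.0763 degrees Celsius


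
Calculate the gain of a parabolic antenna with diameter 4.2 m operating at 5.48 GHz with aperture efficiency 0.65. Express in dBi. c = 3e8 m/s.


lambda = c/f = 3e8 / 5.48e+09 = 0.05474453 m
G = eta*(pi*D/lambda)^2 = 0.65*(pi*4.2/0.05474453)^2
G = 37759.8526 (linear)
G = 10*log10(37759.8526) = 45.7703 dBi

45.7703 dBi


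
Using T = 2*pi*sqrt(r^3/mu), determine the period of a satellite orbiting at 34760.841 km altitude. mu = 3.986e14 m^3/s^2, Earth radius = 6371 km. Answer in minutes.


r = 41131.8410 km = 4.1131841e+07 m
T = 2*pi*sqrt(r^3/mu) = 2*pi*sqrt(6.9588014e+22 / 3.986e14)
T = 83019.1808 s = 1383.6530 min

1383.6530 minutes


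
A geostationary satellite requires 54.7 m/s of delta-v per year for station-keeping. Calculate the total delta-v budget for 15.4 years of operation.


dV = rate * years = 54.7 * 15.4
dV = 842.3800 m/s

842.3800 m/s


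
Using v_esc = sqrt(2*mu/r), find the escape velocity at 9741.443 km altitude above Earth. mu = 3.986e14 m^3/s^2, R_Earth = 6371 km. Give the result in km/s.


r = 6371.0 + 9741.443 = 16112.4430 km = 1.6112443e+07 m
v_esc = sqrt(2*mu/r) = sqrt(2*3.986e14 / 1.6112443e+07)
v_esc = 7034.0095 m/s = 7.0340 km/s

7.0340 km/s


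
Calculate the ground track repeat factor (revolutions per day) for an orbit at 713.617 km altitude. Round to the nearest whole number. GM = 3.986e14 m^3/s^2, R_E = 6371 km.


r = 7.084617e+06 m
T = 2*pi*sqrt(r^3/mu) = 5934.5226 s = 98.9087 min
revs/day = 1440 / 98.9087 = 14.5589
Rounded: 15 revolutions per day

15 revolutions per day


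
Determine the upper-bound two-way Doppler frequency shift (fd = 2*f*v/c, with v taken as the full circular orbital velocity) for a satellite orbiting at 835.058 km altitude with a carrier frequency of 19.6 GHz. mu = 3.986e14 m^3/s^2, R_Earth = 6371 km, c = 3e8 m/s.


r = 7.206058e+06 m
v = sqrt(mu/r) = 7437.3766 m/s (worst-case radial velocity)
f = 19.6 GHz = 1.96e+10 Hz
fd = 2*f*v/c = 2*1.96e+10*7437.3766/3.0e+08
fd = 971817.2034 Hz

971817.2034 Hz


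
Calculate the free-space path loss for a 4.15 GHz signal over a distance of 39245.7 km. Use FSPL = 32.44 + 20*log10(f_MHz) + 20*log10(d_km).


f = 4.15 GHz = 4150.0000 MHz
d = 39245.7 km
FSPL = 32.44 + 20*log10(4150.0000) + 20*log10(39245.7)
FSPL = 32.44 + 72.3610 + 91.8758
FSPL = 196.6768 dB

196.6768 dB


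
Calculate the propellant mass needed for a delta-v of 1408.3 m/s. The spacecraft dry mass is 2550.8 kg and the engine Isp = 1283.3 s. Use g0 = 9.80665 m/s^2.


ve = Isp * g0 = 1283.3 * 9.80665 = 12584.873945 m/s
mass ratio = exp(dv/ve) = exp(1408.3/12584.873945) = 1.11840569
m_prop = m_dry * (mr - 1) = 2550.8 * (1.11840569 - 1)
m_prop = 302.0292 kg

302.0292 kg


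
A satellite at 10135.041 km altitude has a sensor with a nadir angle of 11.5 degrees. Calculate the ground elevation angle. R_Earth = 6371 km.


r = R_E + alt = 16506.0410 km
Law of sines in the satellite / Earth-center / ground-point triangle:
  sin(nadir)/R_E = sin(90 + el)/r  =>  cos(el) = (r/R_E)*sin(nadir)
cos(el) = (16506.0410 / 6371.0000) * sin(11.5 deg) = 0.5165241
el = arccos(0.5165241) = 58.9006 deg
(Earth-central angle = 90 - nadir - el = 19.5994 deg)

58.9006 degrees


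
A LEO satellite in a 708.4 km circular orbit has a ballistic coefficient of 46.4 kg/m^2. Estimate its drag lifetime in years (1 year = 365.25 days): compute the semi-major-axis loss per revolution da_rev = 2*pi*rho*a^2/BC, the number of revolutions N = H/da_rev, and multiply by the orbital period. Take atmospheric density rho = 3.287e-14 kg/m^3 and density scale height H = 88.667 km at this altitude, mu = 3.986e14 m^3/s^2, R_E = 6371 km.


a = R_E + alt = 7079.4000 km = 7.0794e+06 m
da_rev = 2*pi*rho*a^2/BC = 2*pi*3.287e-14*(7.0794e+06)^2/46.4 = 0.223076846 m per revolution
N = H/da_rev = 88667.0000 m / 0.223076846 m = 397472.8965 revolutions
P = 2*pi*sqrt(a^3/mu) = 5927.9687 s
lifetime = N*P = 397472.8965 * 5927.9687 = 2.3562069e+09 s = 27270.9129 days
years = 27270.9129 / 365.25 = 74.6637 years

74.6637 years


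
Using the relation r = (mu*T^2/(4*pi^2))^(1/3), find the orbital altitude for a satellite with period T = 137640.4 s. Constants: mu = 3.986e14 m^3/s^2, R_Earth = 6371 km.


T = 137640.4 s
r = (mu*T^2/(4*pi^2))^(1/3) = (3.986e14 * 137640.4^2 / (4*pi^2))^(1/3)
r = 5.7617773e+07 m = 57617.7732 km
alt = r - R_E = 57617.7732 - 6371 = 51246.7732 km

51246.7732 km


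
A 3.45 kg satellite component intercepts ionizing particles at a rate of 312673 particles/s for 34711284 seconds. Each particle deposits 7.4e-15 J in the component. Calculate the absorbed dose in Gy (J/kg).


Total energy deposited = rate * time * E_per
  = 312673 * 34711284 * 7.4e-15 = 0.08031428 J
Dose = E_total / mass = 0.08031428 / 3.45
Dose = 0.0232795 Gy

0.0233 Gy


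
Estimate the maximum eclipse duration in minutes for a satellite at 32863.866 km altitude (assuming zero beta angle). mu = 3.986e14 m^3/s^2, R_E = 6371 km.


r = 39234.8660 km
T = 1289.0455 min
Eclipse fraction = arcsin(R_E/r)/pi = arcsin(6371.0000/39234.8660)/pi
= arcsin(0.1623811)/pi = 0.05191739
Eclipse duration = 0.05191739 * 1289.0455 = 66.9239 min

66.9239 minutes


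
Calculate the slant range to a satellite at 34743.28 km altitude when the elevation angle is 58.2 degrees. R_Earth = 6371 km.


h = 34743.28 km, el = 58.2 deg
d = -R_E*sin(el) + sqrt((R_E*sin(el))^2 + 2*R_E*h + h^2)
d = -6371.0000*sin(1.0158) + sqrt((6371.0000*0.8498927)^2 + 2*6371.0000*34743.28 + 34743.28^2)
d = 35562.3149 km

35562.3149 km


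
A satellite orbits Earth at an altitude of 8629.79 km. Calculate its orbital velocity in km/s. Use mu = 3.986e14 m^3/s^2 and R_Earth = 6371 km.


r = R_E + alt = 6371.0 + 8629.79 = 15000.7900 km = 1.500079e+07 m
v = sqrt(mu/r) = sqrt(3.986e14 / 1.500079e+07) = 5154.7972 m/s = 5.1548 km/s

5.1548 km/s


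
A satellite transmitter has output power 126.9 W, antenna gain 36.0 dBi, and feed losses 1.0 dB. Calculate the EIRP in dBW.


Pt = 126.9 W = 21.0346 dBW
EIRP = Pt_dBW + Gt - losses = 21.0346 + 36.0 - 1.0 = 56.0346 dBW

56.0346 dBW


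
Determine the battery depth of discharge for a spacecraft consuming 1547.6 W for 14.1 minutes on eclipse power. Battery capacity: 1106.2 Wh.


E_used = P * t / 60 = 1547.6 * 14.1 / 60 = 363.6860 Wh
DOD = E_used / E_total * 100 = 363.6860 / 1106.2 * 100
DOD = 32.8771 %

32.8771 %


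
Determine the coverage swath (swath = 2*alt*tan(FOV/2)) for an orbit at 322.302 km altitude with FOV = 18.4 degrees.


FOV = 18.4 deg = 0.3211406 rad
swath = 2 * alt * tan(FOV/2) = 2 * 322.302 * tan(0.1605703)
swath = 2 * 322.302 * 0.1619647
swath = 104.4031 km

104.4031 km


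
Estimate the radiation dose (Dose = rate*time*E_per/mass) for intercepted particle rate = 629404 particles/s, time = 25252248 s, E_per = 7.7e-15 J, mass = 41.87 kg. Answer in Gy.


Total energy deposited = rate * time * E_per
  = 629404 * 25252248 * 7.7e-15 = 0.1223828 J
Dose = E_total / mass = 0.1223828 / 41.87
Dose = 0.002922923 Gy

0.0029 Gy


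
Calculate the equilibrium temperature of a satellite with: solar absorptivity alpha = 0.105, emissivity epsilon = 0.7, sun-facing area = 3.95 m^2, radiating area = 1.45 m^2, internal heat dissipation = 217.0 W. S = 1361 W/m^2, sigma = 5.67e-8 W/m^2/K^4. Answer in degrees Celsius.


Numerator = alpha*S*A_sun + Q_int = 0.105*1361*3.95 + 217.0 = 781.4748 W
Denominator = eps*sigma*A_rad = 0.7*5.67e-8*1.45 = 5.75505e-08 W/K^4
T^4 = 1.3578939e+10 K^4
T = 341.3630 K = 68.2130 C

68.2130 degrees Celsius


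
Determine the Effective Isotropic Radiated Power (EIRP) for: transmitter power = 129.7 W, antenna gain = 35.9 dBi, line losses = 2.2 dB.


Pt = 129.7 W = 21.1294 dBW
EIRP = Pt_dBW + Gt - losses = 21.1294 + 35.9 - 2.2 = 54.8294 dBW

54.8294 dBW


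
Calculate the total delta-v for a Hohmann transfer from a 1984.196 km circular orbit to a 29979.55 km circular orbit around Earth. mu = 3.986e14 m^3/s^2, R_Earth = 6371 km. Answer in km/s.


r1 = 8355.1960 km = 8.355196e+06 m
r2 = 36350.5500 km = 3.635055e+07 m
dv1 = sqrt(mu/r1)*(sqrt(2*r2/(r1+r2)) - 1) = 1901.0234 m/s
dv2 = sqrt(mu/r2)*(1 - sqrt(2*r1/(r1+r2))) = 1286.8788 m/s
total dv = |dv1| + |dv2| = 1901.0234 + 1286.8788 = 3187.9022 m/s = 3.1879 km/s

3.1879 km/s


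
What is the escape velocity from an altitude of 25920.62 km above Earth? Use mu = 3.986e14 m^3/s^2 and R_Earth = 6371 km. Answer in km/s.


r = 6371.0 + 25920.62 = 32291.6200 km = 3.229162e+07 m
v_esc = sqrt(2*mu/r) = sqrt(2*3.986e14 / 3.229162e+07)
v_esc = 4968.6537 m/s = 4.9687 km/s

4.9687 km/s


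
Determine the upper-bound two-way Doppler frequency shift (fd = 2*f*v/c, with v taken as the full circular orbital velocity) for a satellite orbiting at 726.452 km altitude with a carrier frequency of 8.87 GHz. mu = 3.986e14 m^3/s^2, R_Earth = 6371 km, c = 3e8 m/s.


r = 7.097452e+06 m
v = sqrt(mu/r) = 7494.0643 m/s (worst-case radial velocity)
f = 8.87 GHz = 8.87e+09 Hz
fd = 2*f*v/c = 2*8.87e+09*7494.0643/3.0e+08
fd = 443149.0023 Hz

443149.0023 Hz


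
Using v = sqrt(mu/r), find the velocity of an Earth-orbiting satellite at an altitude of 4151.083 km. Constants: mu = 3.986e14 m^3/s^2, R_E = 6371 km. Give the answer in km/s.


r = R_E + alt = 6371.0 + 4151.083 = 10522.0830 km = 1.0522083e+07 m
v = sqrt(mu/r) = sqrt(3.986e14 / 1.0522083e+07) = 6154.8544 m/s = 6.1549 km/s

6.1549 km/s


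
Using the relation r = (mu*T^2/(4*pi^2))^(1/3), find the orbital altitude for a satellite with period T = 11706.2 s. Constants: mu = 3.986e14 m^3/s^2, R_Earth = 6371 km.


T = 11706.2 s
r = (mu*T^2/(4*pi^2))^(1/3) = (3.986e14 * 11706.2^2 / (4*pi^2))^(1/3)
r = 1.1143026e+07 m = 11143.0260 km
alt = r - R_E = 11143.0260 - 6371 = 4772.0260 km

4772.0260 km


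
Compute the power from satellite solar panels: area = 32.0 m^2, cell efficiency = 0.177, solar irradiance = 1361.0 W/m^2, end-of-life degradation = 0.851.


P = area * eta * S * degradation
P = 32.0 * 0.177 * 1361.0 * 0.851
P = 6560.1071 W

6560.1071 W


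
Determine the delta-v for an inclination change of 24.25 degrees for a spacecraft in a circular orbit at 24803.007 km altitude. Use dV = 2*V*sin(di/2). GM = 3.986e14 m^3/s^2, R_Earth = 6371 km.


r = 31174.0070 km = 3.1174007e+07 m
V = sqrt(mu/r) = 3575.7927 m/s
di = 24.25 deg = 0.4232423 rad
dV = 2*V*sin(di/2) = 2*3575.7927*sin(0.2116212)
dV = 1502.1561 m/s = 1.5022 km/s

1.5022 km/s


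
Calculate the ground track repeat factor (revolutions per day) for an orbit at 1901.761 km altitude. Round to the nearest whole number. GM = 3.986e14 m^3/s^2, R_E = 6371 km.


r = 8.272761e+06 m
T = 2*pi*sqrt(r^3/mu) = 7488.3638 s = 124.8061 min
revs/day = 1440 / 124.8061 = 11.5379
Rounded: 12 revolutions per day

12 revolutions per day


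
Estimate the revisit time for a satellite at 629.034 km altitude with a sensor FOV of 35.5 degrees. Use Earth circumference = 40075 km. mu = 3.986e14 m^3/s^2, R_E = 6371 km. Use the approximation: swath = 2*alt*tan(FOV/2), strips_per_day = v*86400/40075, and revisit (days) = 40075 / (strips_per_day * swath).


swath = 2*629.034*tan(0.3097959) = 402.7107 km
v = sqrt(mu/r) = 7546.0308 m/s = 7.5460 km/s
strips/day = v*86400/40075 = 7.5460*86400/40075 = 16.2689
coverage/day = strips * swath = 16.2689 * 402.7107 = 6551.6698 km
revisit = 40075 / 6551.6698 = 6.1168 days

6.1168 days


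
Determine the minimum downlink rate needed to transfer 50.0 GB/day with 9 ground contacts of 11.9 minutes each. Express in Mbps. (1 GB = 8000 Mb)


total contact time = 9 * 11.9 * 60 = 6426.0000 s
data = 50.0 GB = 400000.0000 Mb
rate = 400000.0000 / 6426.0000 = 62.2471 Mbps

62.2471 Mbps


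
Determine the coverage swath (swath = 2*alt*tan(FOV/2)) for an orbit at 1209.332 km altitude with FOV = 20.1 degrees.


FOV = 20.1 deg = 0.3508112 rad
swath = 2 * alt * tan(FOV/2) = 2 * 1209.332 * tan(0.1754056)
swath = 2 * 1209.332 * 0.1772269
swath = 428.6524 km

428.6524 km


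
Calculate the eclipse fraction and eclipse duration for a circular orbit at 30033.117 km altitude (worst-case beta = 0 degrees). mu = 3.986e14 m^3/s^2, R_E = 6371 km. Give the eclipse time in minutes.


r = 36404.1170 km
T = 1152.0882 min
Eclipse fraction = arcsin(R_E/r)/pi = arcsin(6371.0000/36404.1170)/pi
= arcsin(0.1750077)/pi = 0.05599503
Eclipse duration = 0.05599503 * 1152.0882 = 64.5112 min

64.5112 minutes


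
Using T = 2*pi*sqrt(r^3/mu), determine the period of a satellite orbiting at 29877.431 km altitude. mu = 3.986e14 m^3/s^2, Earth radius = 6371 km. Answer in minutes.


r = 36248.4310 km = 3.6248431e+07 m
T = 2*pi*sqrt(r^3/mu) = 2*pi*sqrt(4.7628581e+22 / 3.986e14)
T = 68682.3333 s = 1144.7056 min

1144.7056 minutes


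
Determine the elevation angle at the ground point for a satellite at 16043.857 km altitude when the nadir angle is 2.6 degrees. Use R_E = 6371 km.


r = R_E + alt = 22414.8570 km
Law of sines in the satellite / Earth-center / ground-point triangle:
  sin(nadir)/R_E = sin(90 + el)/r  =>  cos(el) = (r/R_E)*sin(nadir)
cos(el) = (22414.8570 / 6371.0000) * sin(2.6 deg) = 0.1595989
el = arccos(0.1595989) = 80.8164 deg
(Earth-central angle = 90 - nadir - el = 6.5836 deg)

80.8164 degrees


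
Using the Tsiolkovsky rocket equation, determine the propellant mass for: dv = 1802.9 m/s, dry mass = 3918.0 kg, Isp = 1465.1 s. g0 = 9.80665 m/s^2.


ve = Isp * g0 = 1465.1 * 9.80665 = 14367.722915 m/s
mass ratio = exp(dv/ve) = exp(1802.9/14367.722915) = 1.13369550
m_prop = m_dry * (mr - 1) = 3918.0 * (1.13369550 - 1)
m_prop = 523.8190 kg

523.8190 kg


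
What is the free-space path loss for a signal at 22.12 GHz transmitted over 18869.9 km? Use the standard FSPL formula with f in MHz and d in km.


f = 22.12 GHz = 22120.0000 MHz
d = 18869.9 km
FSPL = 32.44 + 20*log10(22120.0000) + 20*log10(18869.9)
FSPL = 32.44 + 86.8957 + 85.5154
FSPL = 204.8511 dB

204.8511 dB


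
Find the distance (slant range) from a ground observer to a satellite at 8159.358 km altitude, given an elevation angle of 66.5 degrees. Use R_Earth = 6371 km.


h = 8159.358 km, el = 66.5 deg
d = -R_E*sin(el) + sqrt((R_E*sin(el))^2 + 2*R_E*h + h^2)
d = -6371.0000*sin(1.1606) + sqrt((6371.0000*0.9170601)^2 + 2*6371.0000*8159.358 + 8159.358^2)
d = 8463.9653 km

8463.9653 km


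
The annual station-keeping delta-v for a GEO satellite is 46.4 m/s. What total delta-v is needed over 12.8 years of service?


dV = rate * years = 46.4 * 12.8
dV = 593.9200 m/s

593.9200 m/s


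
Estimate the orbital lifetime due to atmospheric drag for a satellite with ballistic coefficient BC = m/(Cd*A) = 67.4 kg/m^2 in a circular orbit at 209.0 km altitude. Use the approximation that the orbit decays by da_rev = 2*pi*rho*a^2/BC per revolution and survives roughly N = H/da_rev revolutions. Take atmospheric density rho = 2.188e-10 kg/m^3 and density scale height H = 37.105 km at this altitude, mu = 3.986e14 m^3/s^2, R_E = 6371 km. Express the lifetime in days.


a = R_E + alt = 6580.0000 km = 6.58e+06 m
da_rev = 2*pi*rho*a^2/BC = 2*pi*2.188e-10*(6.58e+06)^2/67.4 = 883.118691 m per revolution
N = H/da_rev = 37105.0000 m / 883.118691 m = 42.0159 revolutions
P = 2*pi*sqrt(a^3/mu) = 5311.9021 s
lifetime = N*P = 42.0159 * 5311.9021 = 223184.1870 s = 2.5832 days

2.5832 days


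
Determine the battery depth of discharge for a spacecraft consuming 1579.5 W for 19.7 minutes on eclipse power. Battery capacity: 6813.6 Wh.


E_used = P * t / 60 = 1579.5 * 19.7 / 60 = 518.6025 Wh
DOD = E_used / E_total * 100 = 518.6025 / 6813.6 * 100
DOD = 7.6113 %

7.6113 %


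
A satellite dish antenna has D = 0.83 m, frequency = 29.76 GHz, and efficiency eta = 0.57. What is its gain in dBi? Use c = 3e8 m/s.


lambda = c/f = 3e8 / 2.976e+10 = 0.01008065 m
G = eta*(pi*D/lambda)^2 = 0.57*(pi*0.83/0.01008065)^2
G = 38137.6677 (linear)
G = 10*log10(38137.6677) = 45.8135 dBi

45.8135 dBi


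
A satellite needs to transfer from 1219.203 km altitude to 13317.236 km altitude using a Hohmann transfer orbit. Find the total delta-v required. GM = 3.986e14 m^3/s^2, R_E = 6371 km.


r1 = 7590.2030 km = 7.590203e+06 m
r2 = 19688.2360 km = 1.9688236e+07 m
dv1 = sqrt(mu/r1)*(sqrt(2*r2/(r1+r2)) - 1) = 1459.9123 m/s
dv2 = sqrt(mu/r2)*(1 - sqrt(2*r1/(r1+r2))) = 1142.9289 m/s
total dv = |dv1| + |dv2| = 1459.9123 + 1142.9289 = 2602.8412 m/s = 2.6028 km/s

2.6028 km/s


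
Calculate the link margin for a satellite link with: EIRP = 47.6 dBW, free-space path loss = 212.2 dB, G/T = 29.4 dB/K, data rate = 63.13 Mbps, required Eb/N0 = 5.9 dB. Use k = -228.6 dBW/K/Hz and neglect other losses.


C/N0 = EIRP - FSPL + G/T - k = 47.6 - 212.2 + 29.4 - (-228.6)
C/N0 = 93.4000 dB-Hz
R_b = 63.13 Mbps = 6.313e+07 bps -> 10*log10(R_b) = 78.0024 dB-Hz
Eb/N0 = C/N0 - 10*log10(R_b) = 93.4000 - 78.0024 = 15.3976 dB
Margin = Eb/N0 - Eb/N0_req = 15.3976 - 5.9 = 9.4976 dB (link closes)

9.4976 dB


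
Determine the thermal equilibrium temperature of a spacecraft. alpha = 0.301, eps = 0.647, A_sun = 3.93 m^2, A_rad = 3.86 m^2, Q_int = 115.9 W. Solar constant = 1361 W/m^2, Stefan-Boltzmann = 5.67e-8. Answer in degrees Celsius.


Numerator = alpha*S*A_sun + Q_int = 0.301*1361*3.93 + 115.9 = 1725.8677 W
Denominator = eps*sigma*A_rad = 0.647*5.67e-8*3.86 = 1.4160371e-07 W/K^4
T^4 = 1.2188012e+10 K^4
T = 332.2639 K = 59.1139 C

59.1139 degrees Celsius


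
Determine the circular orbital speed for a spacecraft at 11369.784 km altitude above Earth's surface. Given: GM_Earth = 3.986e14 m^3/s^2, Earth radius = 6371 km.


r = R_E + alt = 6371.0 + 11369.784 = 17740.7840 km = 1.7740784e+07 m
v = sqrt(mu/r) = sqrt(3.986e14 / 1.7740784e+07) = 4740.0426 m/s = 4.7400 km/s

4.7400 km/s


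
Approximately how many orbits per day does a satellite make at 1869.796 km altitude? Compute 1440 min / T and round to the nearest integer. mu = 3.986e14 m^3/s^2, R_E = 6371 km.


r = 8.240796e+06 m
T = 2*pi*sqrt(r^3/mu) = 7445.0045 s = 124.0834 min
revs/day = 1440 / 124.0834 = 11.6051
Rounded: 12 revolutions per day

12 revolutions per day


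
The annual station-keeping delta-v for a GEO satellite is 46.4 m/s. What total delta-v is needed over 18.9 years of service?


dV = rate * years = 46.4 * 18.9
dV = 876.9600 m/s

876.9600 m/s


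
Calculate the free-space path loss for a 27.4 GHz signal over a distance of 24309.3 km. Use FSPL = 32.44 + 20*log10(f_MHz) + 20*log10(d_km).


f = 27.4 GHz = 27400.0000 MHz
d = 24309.3 km
FSPL = 32.44 + 20*log10(27400.0000) + 20*log10(24309.3)
FSPL = 32.44 + 88.7550 + 87.7154
FSPL = 208.9105 dB

208.9105 dB


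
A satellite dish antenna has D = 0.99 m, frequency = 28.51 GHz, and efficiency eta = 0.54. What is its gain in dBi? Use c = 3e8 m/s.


lambda = c/f = 3e8 / 2.851e+10 = 0.01052262 m
G = eta*(pi*D/lambda)^2 = 0.54*(pi*0.99/0.01052262)^2
G = 47175.4248 (linear)
G = 10*log10(47175.4248) = 46.7372 dBi

46.7372 dBi


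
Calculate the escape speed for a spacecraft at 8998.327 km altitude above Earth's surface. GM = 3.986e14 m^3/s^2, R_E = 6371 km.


r = 6371.0 + 8998.327 = 15369.3270 km = 1.5369327e+07 m
v_esc = sqrt(2*mu/r) = sqrt(2*3.986e14 / 1.5369327e+07)
v_esc = 7202.0515 m/s = 7.2021 km/s

7.2021 km/s


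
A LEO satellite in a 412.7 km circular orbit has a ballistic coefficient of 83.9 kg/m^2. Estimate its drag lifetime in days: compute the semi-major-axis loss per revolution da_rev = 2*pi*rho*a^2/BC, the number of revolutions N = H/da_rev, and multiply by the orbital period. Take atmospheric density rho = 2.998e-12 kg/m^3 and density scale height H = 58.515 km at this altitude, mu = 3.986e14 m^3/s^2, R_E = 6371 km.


a = R_E + alt = 6783.7000 km = 6.7837e+06 m
da_rev = 2*pi*rho*a^2/BC = 2*pi*2.998e-12*(6.7837e+06)^2/83.9 = 10.331962 m per revolution
N = H/da_rev = 58515.0000 m / 10.331962 m = 5663.4935 revolutions
P = 2*pi*sqrt(a^3/mu) = 5560.4658 s
lifetime = N*P = 5663.4935 * 5560.4658 = 3.1491662e+07 s = 364.4868 days

364.4868 days


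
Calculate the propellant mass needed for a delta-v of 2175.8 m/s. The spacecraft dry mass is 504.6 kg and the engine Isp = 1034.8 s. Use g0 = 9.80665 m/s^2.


ve = Isp * g0 = 1034.8 * 9.80665 = 10147.921420 m/s
mass ratio = exp(dv/ve) = exp(2175.8/10147.921420) = 1.23912866
m_prop = m_dry * (mr - 1) = 504.6 * (1.23912866 - 1)
m_prop = 120.6643 kg

120.6643 kg


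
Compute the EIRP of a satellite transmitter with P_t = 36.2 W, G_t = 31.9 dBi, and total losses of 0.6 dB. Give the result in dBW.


Pt = 36.2 W = 15.5871 dBW
EIRP = Pt_dBW + Gt - losses = 15.5871 + 31.9 - 0.6 = 46.8871 dBW

46.8871 dBW


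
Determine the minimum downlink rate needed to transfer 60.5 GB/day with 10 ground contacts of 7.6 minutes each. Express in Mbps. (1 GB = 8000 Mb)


total contact time = 10 * 7.6 * 60 = 4560.0000 s
data = 60.5 GB = 484000.0000 Mb
rate = 484000.0000 / 4560.0000 = 106.1404 Mbps

106.1404 Mbps


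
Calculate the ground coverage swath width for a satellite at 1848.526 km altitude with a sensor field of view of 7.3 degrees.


FOV = 7.3 deg = 0.127409 rad
swath = 2 * alt * tan(FOV/2) = 2 * 1848.526 * tan(0.06370452)
swath = 2 * 1848.526 * 0.06379083
swath = 235.8380 km

235.8380 km


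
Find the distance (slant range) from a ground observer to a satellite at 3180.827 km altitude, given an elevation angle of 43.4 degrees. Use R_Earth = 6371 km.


h = 3180.827 km, el = 43.4 deg
d = -R_E*sin(el) + sqrt((R_E*sin(el))^2 + 2*R_E*h + h^2)
d = -6371.0000*sin(0.7574729) + sqrt((6371.0000*0.6870875)^2 + 2*6371.0000*3180.827 + 3180.827^2)
d = 3977.7849 km

3977.7849 km


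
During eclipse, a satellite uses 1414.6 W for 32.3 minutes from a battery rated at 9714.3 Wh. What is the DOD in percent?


E_used = P * t / 60 = 1414.6 * 32.3 / 60 = 761.5263 Wh
DOD = E_used / E_total * 100 = 761.5263 / 9714.3 * 100
DOD = 7.8392 %

7.8392 %


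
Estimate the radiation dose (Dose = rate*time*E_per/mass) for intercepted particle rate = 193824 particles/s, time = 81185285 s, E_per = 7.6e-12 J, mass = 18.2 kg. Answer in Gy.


Total energy deposited = rate * time * E_per
  = 193824 * 81185285 * 7.6e-12 = 119.5910 J
Dose = E_total / mass = 119.5910 / 18.2
Dose = 6.5709 Gy

6.5709 Gy


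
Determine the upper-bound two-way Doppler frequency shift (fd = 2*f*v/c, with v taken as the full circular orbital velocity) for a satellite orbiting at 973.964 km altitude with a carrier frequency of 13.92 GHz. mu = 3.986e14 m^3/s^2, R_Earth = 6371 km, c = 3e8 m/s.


r = 7.344964e+06 m
v = sqrt(mu/r) = 7366.7140 m/s (worst-case radial velocity)
f = 13.92 GHz = 1.392e+10 Hz
fd = 2*f*v/c = 2*1.392e+10*7366.7140/3.0e+08
fd = 683631.0623 Hz

683631.0623 Hz


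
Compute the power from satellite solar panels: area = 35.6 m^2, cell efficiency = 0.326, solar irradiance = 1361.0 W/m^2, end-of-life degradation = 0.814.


P = area * eta * S * degradation
P = 35.6 * 0.326 * 1361.0 * 0.814
P = 12857.3104 W

12857.3104 W


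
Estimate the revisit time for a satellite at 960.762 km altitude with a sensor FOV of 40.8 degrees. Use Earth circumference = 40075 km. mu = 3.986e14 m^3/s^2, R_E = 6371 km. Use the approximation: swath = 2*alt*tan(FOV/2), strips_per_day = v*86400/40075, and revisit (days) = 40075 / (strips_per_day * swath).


swath = 2*960.762*tan(0.3560472) = 714.6084 km
v = sqrt(mu/r) = 7373.3435 m/s = 7.3733 km/s
strips/day = v*86400/40075 = 7.3733*86400/40075 = 15.8966
coverage/day = strips * swath = 15.8966 * 714.6084 = 11359.8547 km
revisit = 40075 / 11359.8547 = 3.5278 days

3.5278 days


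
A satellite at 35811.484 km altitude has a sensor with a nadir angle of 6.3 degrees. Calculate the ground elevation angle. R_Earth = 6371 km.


r = R_E + alt = 42182.4840 km
Law of sines in the satellite / Earth-center / ground-point triangle:
  sin(nadir)/R_E = sin(90 + el)/r  =>  cos(el) = (r/R_E)*sin(nadir)
cos(el) = (42182.4840 / 6371.0000) * sin(6.3 deg) = 0.7265525
el = arccos(0.7265525) = 43.4019 deg
(Earth-central angle = 90 - nadir - el = 40.2981 deg)

43.4019 degrees


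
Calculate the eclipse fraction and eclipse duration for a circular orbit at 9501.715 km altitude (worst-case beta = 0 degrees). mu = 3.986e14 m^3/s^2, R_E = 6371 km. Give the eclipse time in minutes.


r = 15872.7150 km
T = 331.6934 min
Eclipse fraction = arcsin(R_E/r)/pi = arcsin(6371.0000/15872.7150)/pi
= arcsin(0.4013806)/pi = 0.1314695
Eclipse duration = 0.1314695 * 331.6934 = 43.6076 min

43.6076 minutes


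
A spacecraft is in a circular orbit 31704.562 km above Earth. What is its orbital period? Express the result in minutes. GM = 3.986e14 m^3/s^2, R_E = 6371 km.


r = 38075.5620 km = 3.8075562e+07 m
T = 2*pi*sqrt(r^3/mu) = 2*pi*sqrt(5.5199986e+22 / 3.986e14)
T = 73940.2142 s = 1232.3369 min

1232.3369 minutes


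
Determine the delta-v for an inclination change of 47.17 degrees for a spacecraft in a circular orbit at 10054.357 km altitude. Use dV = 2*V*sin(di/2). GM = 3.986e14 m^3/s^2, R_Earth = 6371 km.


r = 16425.3570 km = 1.6425357e+07 m
V = sqrt(mu/r) = 4926.1909 m/s
di = 47.17 deg = 0.8232718 rad
dV = 2*V*sin(di/2) = 2*4926.1909*sin(0.4116359)
dV = 3942.0278 m/s = 3.9420 km/s

3.9420 km/s


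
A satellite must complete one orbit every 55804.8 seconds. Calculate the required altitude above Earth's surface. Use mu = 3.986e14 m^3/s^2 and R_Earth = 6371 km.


T = 55804.8 s
r = (mu*T^2/(4*pi^2))^(1/3) = (3.986e14 * 55804.8^2 / (4*pi^2))^(1/3)
r = 3.1562657e+07 m = 31562.6571 km
alt = r - R_E = 31562.6571 - 6371 = 25191.6571 km

25191.6571 km


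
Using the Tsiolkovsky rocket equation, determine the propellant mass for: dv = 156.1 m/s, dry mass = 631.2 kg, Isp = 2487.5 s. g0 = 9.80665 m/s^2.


ve = Isp * g0 = 2487.5 * 9.80665 = 24394.041875 m/s
mass ratio = exp(dv/ve) = exp(156.1/24394.041875) = 1.00641962
m_prop = m_dry * (mr - 1) = 631.2 * (1.00641962 - 1)
m_prop = 4.0521 kg

4.0521 kg


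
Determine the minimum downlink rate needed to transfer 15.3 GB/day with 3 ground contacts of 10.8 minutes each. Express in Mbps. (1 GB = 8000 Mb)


total contact time = 3 * 10.8 * 60 = 1944.0000 s
data = 15.3 GB = 122400.0000 Mb
rate = 122400.0000 / 1944.0000 = 62.9630 Mbps

62.9630 Mbps


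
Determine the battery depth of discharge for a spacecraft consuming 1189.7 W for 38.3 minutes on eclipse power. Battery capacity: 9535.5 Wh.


E_used = P * t / 60 = 1189.7 * 38.3 / 60 = 759.4252 Wh
DOD = E_used / E_total * 100 = 759.4252 / 9535.5 * 100
DOD = 7.9642 %

7.9642 %


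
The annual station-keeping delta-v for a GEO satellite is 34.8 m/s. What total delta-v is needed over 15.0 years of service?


dV = rate * years = 34.8 * 15.0
dV = 522.0000 m/s

522.0000 m/s


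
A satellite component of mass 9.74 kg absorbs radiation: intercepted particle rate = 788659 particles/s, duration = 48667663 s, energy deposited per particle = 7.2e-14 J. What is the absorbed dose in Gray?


Total energy deposited = rate * time * E_per
  = 788659 * 48667663 * 7.2e-14 = 2.7635 J
Dose = E_total / mass = 2.7635 / 9.74
Dose = 0.2837287 Gy

0.2837 Gy


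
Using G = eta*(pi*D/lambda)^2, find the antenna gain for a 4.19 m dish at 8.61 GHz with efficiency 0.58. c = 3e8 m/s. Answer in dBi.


lambda = c/f = 3e8 / 8.61e+09 = 0.03484321 m
G = eta*(pi*D/lambda)^2 = 0.58*(pi*4.19/0.03484321)^2
G = 82778.8861 (linear)
G = 10*log10(82778.8861) = 49.1792 dBi

49.1792 dBi


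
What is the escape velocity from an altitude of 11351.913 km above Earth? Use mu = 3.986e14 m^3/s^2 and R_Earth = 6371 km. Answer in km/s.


r = 6371.0 + 11351.913 = 17722.9130 km = 1.7722913e+07 m
v_esc = sqrt(2*mu/r) = sqrt(2*3.986e14 / 1.7722913e+07)
v_esc = 6706.8114 m/s = 6.7068 km/s

6.7068 km/s


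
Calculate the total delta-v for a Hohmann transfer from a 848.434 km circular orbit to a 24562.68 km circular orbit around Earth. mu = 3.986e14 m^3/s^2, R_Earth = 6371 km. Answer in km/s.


r1 = 7219.4340 km = 7.219434e+06 m
r2 = 30933.6800 km = 3.093368e+07 m
dv1 = sqrt(mu/r1)*(sqrt(2*r2/(r1+r2)) - 1) = 2031.5149 m/s
dv2 = sqrt(mu/r2)*(1 - sqrt(2*r1/(r1+r2))) = 1381.3747 m/s
total dv = |dv1| + |dv2| = 2031.5149 + 1381.3747 = 3412.8896 m/s = 3.4129 km/s

3.4129 km/s


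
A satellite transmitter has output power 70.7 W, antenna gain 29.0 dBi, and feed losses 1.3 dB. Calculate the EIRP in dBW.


Pt = 70.7 W = 18.4942 dBW
EIRP = Pt_dBW + Gt - losses = 18.4942 + 29.0 - 1.3 = 46.1942 dBW

46.1942 dBW


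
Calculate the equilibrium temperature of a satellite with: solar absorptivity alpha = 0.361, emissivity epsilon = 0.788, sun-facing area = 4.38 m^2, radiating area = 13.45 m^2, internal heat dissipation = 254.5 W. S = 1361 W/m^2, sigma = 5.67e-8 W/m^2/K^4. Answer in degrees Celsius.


Numerator = alpha*S*A_sun + Q_int = 0.361*1361*4.38 + 254.5 = 2406.4860 W
Denominator = eps*sigma*A_rad = 0.788*5.67e-8*13.45 = 6.0094062e-07 W/K^4
T^4 = 4.0045321e+09 K^4
T = 251.5579 K = -21.5921 C

-21.5921 degrees Celsius


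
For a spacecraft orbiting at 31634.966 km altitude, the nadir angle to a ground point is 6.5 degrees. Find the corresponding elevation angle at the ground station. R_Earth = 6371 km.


r = R_E + alt = 38005.9660 km
Law of sines in the satellite / Earth-center / ground-point triangle:
  sin(nadir)/R_E = sin(90 + el)/r  =>  cos(el) = (r/R_E)*sin(nadir)
cos(el) = (38005.9660 / 6371.0000) * sin(6.5 deg) = 0.6753096
el = arccos(0.6753096) = 47.5218 deg
(Earth-central angle = 90 - nadir - el = 35.9782 deg)

47.5218 degrees


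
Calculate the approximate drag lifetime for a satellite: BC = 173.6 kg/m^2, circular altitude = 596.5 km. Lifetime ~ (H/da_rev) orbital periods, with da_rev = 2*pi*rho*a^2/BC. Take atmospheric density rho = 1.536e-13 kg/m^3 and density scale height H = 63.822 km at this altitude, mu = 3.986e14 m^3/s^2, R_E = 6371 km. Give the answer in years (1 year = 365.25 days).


a = R_E + alt = 6967.5000 km = 6.9675e+06 m
da_rev = 2*pi*rho*a^2/BC = 2*pi*1.536e-13*(6.9675e+06)^2/173.6 = 0.269882869 m per revolution
N = H/da_rev = 63822.0000 m / 0.269882869 m = 236480.3675 revolutions
P = 2*pi*sqrt(a^3/mu) = 5787.9755 s
lifetime = N*P = 236480.3675 * 5787.9755 = 1.3687426e+09 s = 15841.9280 days
years = 15841.9280 / 365.25 = 43.3728 years

43.3728 years


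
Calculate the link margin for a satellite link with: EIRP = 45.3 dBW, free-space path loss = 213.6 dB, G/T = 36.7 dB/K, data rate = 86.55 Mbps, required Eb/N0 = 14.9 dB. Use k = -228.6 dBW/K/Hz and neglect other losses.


C/N0 = EIRP - FSPL + G/T - k = 45.3 - 213.6 + 36.7 - (-228.6)
C/N0 = 97.0000 dB-Hz
R_b = 86.55 Mbps = 8.655e+07 bps -> 10*log10(R_b) = 79.3727 dB-Hz
Eb/N0 = C/N0 - 10*log10(R_b) = 97.0000 - 79.3727 = 17.6273 dB
Margin = Eb/N0 - Eb/N0_req = 17.6273 - 14.9 = 2.7273 dB (link closes)

2.7273 dB


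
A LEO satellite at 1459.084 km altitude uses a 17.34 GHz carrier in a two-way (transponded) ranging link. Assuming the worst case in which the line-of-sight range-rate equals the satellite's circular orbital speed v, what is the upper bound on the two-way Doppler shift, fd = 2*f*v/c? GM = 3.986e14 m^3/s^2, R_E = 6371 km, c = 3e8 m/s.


r = 7.830084e+06 m
v = sqrt(mu/r) = 7134.8597 m/s (worst-case radial velocity)
f = 17.34 GHz = 1.734e+10 Hz
fd = 2*f*v/c = 2*1.734e+10*7134.8597/3.0e+08
fd = 824789.7795 Hz

824789.7795 Hz


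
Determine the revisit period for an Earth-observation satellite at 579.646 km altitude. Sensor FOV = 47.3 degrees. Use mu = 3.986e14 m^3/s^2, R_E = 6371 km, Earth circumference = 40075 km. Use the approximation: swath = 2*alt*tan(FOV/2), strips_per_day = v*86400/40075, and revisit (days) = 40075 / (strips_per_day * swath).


swath = 2*579.646*tan(0.4127704) = 507.6875 km
v = sqrt(mu/r) = 7572.7926 m/s = 7.5728 km/s
strips/day = v*86400/40075 = 7.5728*86400/40075 = 16.3266
coverage/day = strips * swath = 16.3266 * 507.6875 = 8288.8199 km
revisit = 40075 / 8288.8199 = 4.8348 days

4.8348 days


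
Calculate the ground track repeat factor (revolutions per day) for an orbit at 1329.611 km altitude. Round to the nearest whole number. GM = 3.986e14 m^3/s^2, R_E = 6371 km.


r = 7.700611e+06 m
T = 2*pi*sqrt(r^3/mu) = 6725.1039 s = 112.0851 min
revs/day = 1440 / 112.0851 = 12.8474
Rounded: 13 revolutions per day

13 revolutions per day


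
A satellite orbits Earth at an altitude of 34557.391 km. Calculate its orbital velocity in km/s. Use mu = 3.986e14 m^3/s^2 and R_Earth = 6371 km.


r = R_E + alt = 6371.0 + 34557.391 = 40928.3910 km = 4.0928391e+07 m
v = sqrt(mu/r) = sqrt(3.986e14 / 4.0928391e+07) = 3120.7308 m/s = 3.1207 km/s

3.1207 km/s


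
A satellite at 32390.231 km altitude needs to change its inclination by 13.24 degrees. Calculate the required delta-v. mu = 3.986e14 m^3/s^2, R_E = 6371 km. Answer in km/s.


r = 38761.2310 km = 3.8761231e+07 m
V = sqrt(mu/r) = 3206.7852 m/s
di = 13.24 deg = 0.2310816 rad
dV = 2*V*sin(di/2) = 2*3206.7852*sin(0.1155408)
dV = 739.3814 m/s = 0.7393814 km/s

0.7394 km/s


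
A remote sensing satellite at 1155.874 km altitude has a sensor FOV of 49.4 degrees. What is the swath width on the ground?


FOV = 49.4 deg = 0.8621927 rad
swath = 2 * alt * tan(FOV/2) = 2 * 1155.874 * tan(0.4310963)
swath = 2 * 1155.874 * 0.4599486
swath = 1063.2853 km

1063.2853 km


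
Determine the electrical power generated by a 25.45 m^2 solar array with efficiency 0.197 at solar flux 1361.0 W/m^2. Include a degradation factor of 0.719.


P = area * eta * S * degradation
P = 25.45 * 0.197 * 1361.0 * 0.719
P = 4906.1523 W

4906.1523 W


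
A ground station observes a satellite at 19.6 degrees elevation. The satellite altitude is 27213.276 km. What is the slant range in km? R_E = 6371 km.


h = 27213.276 km, el = 19.6 deg
d = -R_E*sin(el) + sqrt((R_E*sin(el))^2 + 2*R_E*h + h^2)
d = -6371.0000*sin(0.3420845) + sqrt((6371.0000*0.3354516)^2 + 2*6371.0000*27213.276 + 27213.276^2)
d = 30906.4670 km

30906.4670 km


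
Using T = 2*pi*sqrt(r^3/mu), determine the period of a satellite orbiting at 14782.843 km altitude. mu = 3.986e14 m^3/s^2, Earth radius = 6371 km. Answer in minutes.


r = 21153.8430 km = 2.1153843e+07 m
T = 2*pi*sqrt(r^3/mu) = 2*pi*sqrt(9.466029e+21 / 3.986e14)
T = 30619.2914 s = 510.3215 min

510.3215 minutes


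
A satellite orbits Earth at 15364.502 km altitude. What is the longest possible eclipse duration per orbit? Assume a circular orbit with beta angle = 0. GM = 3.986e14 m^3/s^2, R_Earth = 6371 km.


r = 21735.5020 km
T = 531.5137 min
Eclipse fraction = arcsin(R_E/r)/pi = arcsin(6371.0000/21735.5020)/pi
= arcsin(0.2931149)/pi = 0.09469186
Eclipse duration = 0.09469186 * 531.5137 = 50.3300 min

50.3300 minutes


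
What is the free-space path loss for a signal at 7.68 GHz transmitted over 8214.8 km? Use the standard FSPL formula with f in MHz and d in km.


f = 7.68 GHz = 7680.0000 MHz
d = 8214.8 km
FSPL = 32.44 + 20*log10(7680.0000) + 20*log10(8214.8)
FSPL = 32.44 + 77.7072 + 78.2919
FSPL = 188.4392 dB

188.4392 dB


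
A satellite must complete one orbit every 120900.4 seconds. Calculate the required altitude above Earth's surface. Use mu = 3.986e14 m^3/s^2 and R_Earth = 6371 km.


T = 120900.4 s
r = (mu*T^2/(4*pi^2))^(1/3) = (3.986e14 * 120900.4^2 / (4*pi^2))^(1/3)
r = 5.2845865e+07 m = 52845.8650 km
alt = r - R_E = 52845.8650 - 6371 = 46474.8650 km

46474.8650 km


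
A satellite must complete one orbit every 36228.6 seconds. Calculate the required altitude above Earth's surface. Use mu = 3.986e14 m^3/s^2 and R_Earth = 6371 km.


T = 36228.6 s
r = (mu*T^2/(4*pi^2))^(1/3) = (3.986e14 * 36228.6^2 / (4*pi^2))^(1/3)
r = 2.3664294e+07 m = 23664.2941 km
alt = r - R_E = 23664.2941 - 6371 = 17293.2941 km

17293.2941 km


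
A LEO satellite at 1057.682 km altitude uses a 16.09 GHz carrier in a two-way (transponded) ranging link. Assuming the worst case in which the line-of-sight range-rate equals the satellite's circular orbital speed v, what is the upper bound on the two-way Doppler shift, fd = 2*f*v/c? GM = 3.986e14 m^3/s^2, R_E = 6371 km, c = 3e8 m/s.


r = 7.428682e+06 m
v = sqrt(mu/r) = 7325.0866 m/s (worst-case radial velocity)
f = 16.09 GHz = 1.609e+10 Hz
fd = 2*f*v/c = 2*1.609e+10*7325.0866/3.0e+08
fd = 785737.6222 Hz

785737.6222 Hz


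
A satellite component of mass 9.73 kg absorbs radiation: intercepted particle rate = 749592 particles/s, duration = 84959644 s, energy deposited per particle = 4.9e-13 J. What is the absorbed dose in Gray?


Total energy deposited = rate * time * E_per
  = 749592 * 84959644 * 4.9e-13 = 31.2057 J
Dose = E_total / mass = 31.2057 / 9.73
Dose = 3.2072 Gy

3.2072 Gy


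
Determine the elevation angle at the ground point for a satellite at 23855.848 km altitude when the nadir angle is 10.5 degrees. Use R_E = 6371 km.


r = R_E + alt = 30226.8480 km
Law of sines in the satellite / Earth-center / ground-point triangle:
  sin(nadir)/R_E = sin(90 + el)/r  =>  cos(el) = (r/R_E)*sin(nadir)
cos(el) = (30226.8480 / 6371.0000) * sin(10.5 deg) = 0.8646061
el = arccos(0.8646061) = 30.1622 deg
(Earth-central angle = 90 - nadir - el = 49.3378 deg)

30.1622 degrees


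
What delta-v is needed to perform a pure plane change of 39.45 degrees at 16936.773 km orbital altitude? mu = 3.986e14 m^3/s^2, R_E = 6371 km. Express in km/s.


r = 23307.7730 km = 2.3307773e+07 m
V = sqrt(mu/r) = 4135.4070 m/s
di = 39.45 deg = 0.6885324 rad
dV = 2*V*sin(di/2) = 2*4135.4070*sin(0.3442662)
dV = 2791.4495 m/s = 2.7914 km/s

2.7914 km/s


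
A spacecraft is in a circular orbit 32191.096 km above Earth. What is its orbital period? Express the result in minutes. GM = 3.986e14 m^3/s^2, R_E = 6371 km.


r = 38562.0960 km = 3.8562096e+07 m
T = 2*pi*sqrt(r^3/mu) = 2*pi*sqrt(5.7343196e+22 / 3.986e14)
T = 75361.9571 s = 1256.0326 min

1256.0326 minutes
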